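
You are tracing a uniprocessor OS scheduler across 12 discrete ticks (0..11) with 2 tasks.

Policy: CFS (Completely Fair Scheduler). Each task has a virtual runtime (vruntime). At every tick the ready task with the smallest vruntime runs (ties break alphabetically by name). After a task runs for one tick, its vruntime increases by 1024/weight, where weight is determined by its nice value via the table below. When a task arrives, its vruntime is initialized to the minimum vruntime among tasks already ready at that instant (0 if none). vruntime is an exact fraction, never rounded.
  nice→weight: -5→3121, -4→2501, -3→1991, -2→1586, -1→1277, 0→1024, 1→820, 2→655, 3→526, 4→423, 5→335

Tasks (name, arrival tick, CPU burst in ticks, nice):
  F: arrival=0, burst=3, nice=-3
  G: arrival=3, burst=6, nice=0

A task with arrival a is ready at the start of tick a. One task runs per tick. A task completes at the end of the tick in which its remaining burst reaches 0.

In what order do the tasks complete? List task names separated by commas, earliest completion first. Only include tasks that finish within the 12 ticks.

completion order = F, G

t=0: vr[F=0] → run F
t=1: vr[F=1024/1991] → run F
t=2: vr[F=2048/1991] → run F
t=3: vr[G=0] → run G
t=4: vr[G=1] → run G
t=5: vr[G=2] → run G
t=6: vr[G=3] → run G
t=7: vr[G=4] → run G
t=8: vr[G=5] → run G
t=9: (idle)
t=10: (idle)
t=11: (idle)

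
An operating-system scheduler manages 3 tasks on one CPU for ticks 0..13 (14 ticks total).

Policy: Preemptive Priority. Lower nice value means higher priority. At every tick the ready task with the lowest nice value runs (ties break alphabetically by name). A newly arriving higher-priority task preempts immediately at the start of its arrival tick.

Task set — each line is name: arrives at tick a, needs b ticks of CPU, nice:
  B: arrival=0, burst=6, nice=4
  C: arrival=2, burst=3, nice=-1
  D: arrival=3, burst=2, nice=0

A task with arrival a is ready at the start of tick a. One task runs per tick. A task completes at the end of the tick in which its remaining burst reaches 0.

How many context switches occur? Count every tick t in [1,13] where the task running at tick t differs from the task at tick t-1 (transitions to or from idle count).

context switches = 4

t=0: ready={B} → run B
t=1: ready={B} → run B
t=2: ready={B,C} → run C
t=3: ready={B,C,D} → run C
t=4: ready={B,C,D} → run C
t=5: ready={B,D} → run D
t=6: ready={B,D} → run D
t=7: ready={B} → run B
t=8: ready={B} → run B
t=9: ready={B} → run B
t=10: ready={B} → run B
t=11: (idle)
t=12: (idle)
t=13: (idle)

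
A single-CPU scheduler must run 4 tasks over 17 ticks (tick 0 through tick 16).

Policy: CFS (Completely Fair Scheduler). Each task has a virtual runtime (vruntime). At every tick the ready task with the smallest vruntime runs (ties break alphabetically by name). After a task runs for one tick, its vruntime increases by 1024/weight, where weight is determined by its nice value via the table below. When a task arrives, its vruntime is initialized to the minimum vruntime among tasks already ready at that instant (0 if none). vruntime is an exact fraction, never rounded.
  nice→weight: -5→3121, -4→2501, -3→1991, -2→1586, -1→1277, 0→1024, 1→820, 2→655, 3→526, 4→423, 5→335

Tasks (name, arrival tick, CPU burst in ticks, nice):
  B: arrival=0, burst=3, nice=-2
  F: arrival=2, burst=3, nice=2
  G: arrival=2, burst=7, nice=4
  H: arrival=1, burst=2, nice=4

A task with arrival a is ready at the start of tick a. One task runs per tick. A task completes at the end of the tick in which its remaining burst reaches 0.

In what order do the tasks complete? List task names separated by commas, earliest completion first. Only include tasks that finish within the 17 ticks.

t=0: vr[B=0] → run B
t=1: vr[B=512/793 H=512/793] → run B
t=2: vr[B=1024/793 F=512/793 G=512/793 H=512/793] → run F
t=3: vr[B=1024/793 F=1147392/519415 G=512/793 H=512/793] → run G
t=4: vr[B=1024/793 F=1147392/519415 G=1028608/335439 H=512/793] → run H
t=5: vr[B=1024/793 F=1147392/519415 G=1028608/335439 H=1028608/335439] → run B
t=6: vr[F=1147392/519415 G=1028608/335439 H=1028608/335439] → run F
t=7: vr[F=1959424/519415 G=1028608/335439 H=1028608/335439] → run G
t=8: vr[F=1959424/519415 G=1840640/335439 H=1028608/335439] → run H
t=9: vr[F=1959424/519415 G=1840640/335439] → run F
t=10: vr[G=1840640/335439] → run G
t=11: vr[G=884224/111813] → run G
t=12: vr[G=3464704/335439] → run G
t=13: vr[G=4276736/335439] → run G
t=14: vr[G=1696256/111813] → run G
t=15: (idle)
t=16: (idle)

completion order = B, H, F, G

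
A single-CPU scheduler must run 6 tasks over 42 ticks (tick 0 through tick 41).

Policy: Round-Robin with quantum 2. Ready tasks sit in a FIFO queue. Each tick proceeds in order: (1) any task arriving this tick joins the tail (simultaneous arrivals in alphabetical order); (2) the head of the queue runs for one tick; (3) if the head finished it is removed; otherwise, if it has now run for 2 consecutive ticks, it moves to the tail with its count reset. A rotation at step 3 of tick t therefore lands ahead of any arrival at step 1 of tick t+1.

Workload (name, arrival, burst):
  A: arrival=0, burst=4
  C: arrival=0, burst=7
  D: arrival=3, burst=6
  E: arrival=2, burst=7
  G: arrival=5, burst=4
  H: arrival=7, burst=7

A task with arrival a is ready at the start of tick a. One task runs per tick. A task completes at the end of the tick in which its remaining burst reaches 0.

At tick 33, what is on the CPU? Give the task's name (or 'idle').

running at tick 33 = E

t=0: queue=[A,C] q_used=0 → run A
t=1: queue=[A,C] q_used=1 → run A
t=2: queue=[C,A,E] q_used=0 → run C
t=3: queue=[C,A,E,D] q_used=1 → run C
t=4: queue=[A,E,D,C] q_used=0 → run A
t=5: queue=[A,E,D,C,G] q_used=1 → run A
t=6: queue=[E,D,C,G] q_used=0 → run E
t=7: queue=[E,D,C,G,H] q_used=1 → run E
t=8: queue=[D,C,G,H,E] q_used=0 → run D
t=9: queue=[D,C,G,H,E] q_used=1 → run D
t=10: queue=[C,G,H,E,D] q_used=0 → run C
t=11: queue=[C,G,H,E,D] q_used=1 → run C
t=12: queue=[G,H,E,D,C] q_used=0 → run G
t=13: queue=[G,H,E,D,C] q_used=1 → run G
t=14: queue=[H,E,D,C,G] q_used=0 → run H
t=15: queue=[H,E,D,C,G] q_used=1 → run H
t=16: queue=[E,D,C,G,H] q_used=0 → run E
t=17: queue=[E,D,C,G,H] q_used=1 → run E
t=18: queue=[D,C,G,H,E] q_used=0 → run D
t=19: queue=[D,C,G,H,E] q_used=1 → run D
t=20: queue=[C,G,H,E,D] q_used=0 → run C
t=21: queue=[C,G,H,E,D] q_used=1 → run C
t=22: queue=[G,H,E,D,C] q_used=0 → run G
t=23: queue=[G,H,E,D,C] q_used=1 → run G
t=24: queue=[H,E,D,C] q_used=0 → run H
t=25: queue=[H,E,D,C] q_used=1 → run H
t=26: queue=[E,D,C,H] q_used=0 → run E
t=27: queue=[E,D,C,H] q_used=1 → run E
t=28: queue=[D,C,H,E] q_used=0 → run D
t=29: queue=[D,C,H,E] q_used=1 → run D
t=30: queue=[C,H,E] q_used=0 → run C
t=31: queue=[H,E] q_used=0 → run H
t=32: queue=[H,E] q_used=1 → run H
t=33: queue=[E,H] q_used=0 → run E
t=34: queue=[H] q_used=0 → run H
t=35: (idle)
t=36: (idle)
t=37: (idle)
t=38: (idle)
t=39: (idle)
t=40: (idle)
t=41: (idle)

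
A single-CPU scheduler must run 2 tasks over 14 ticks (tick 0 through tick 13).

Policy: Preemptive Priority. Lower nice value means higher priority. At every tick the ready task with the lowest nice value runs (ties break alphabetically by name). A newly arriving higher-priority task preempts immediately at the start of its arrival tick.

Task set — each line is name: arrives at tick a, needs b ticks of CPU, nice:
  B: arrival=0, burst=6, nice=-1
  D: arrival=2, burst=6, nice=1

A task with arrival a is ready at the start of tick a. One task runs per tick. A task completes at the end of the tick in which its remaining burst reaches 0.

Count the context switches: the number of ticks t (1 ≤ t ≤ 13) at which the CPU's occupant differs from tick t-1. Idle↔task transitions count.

context switches = 2

t=0: ready={B} → run B
t=1: ready={B} → run B
t=2: ready={B,D} → run B
t=3: ready={B,D} → run B
t=4: ready={B,D} → run B
t=5: ready={B,D} → run B
t=6: ready={D} → run D
t=7: ready={D} → run D
t=8: ready={D} → run D
t=9: ready={D} → run D
t=10: ready={D} → run D
t=11: ready={D} → run D
t=12: (idle)
t=13: (idle)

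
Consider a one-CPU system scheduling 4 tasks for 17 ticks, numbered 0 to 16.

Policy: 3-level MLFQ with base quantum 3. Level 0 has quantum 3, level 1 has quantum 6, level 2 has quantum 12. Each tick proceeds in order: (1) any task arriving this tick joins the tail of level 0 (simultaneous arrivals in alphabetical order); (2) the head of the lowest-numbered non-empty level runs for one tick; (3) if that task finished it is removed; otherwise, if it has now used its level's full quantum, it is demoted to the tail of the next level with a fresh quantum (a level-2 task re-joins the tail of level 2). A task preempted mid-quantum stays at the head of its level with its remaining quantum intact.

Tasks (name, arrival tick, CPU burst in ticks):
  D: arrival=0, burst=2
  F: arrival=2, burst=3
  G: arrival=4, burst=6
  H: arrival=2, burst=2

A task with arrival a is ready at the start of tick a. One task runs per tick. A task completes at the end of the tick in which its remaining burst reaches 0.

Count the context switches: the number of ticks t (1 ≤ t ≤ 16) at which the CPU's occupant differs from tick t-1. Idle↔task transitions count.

t=0: L0/L1/L2 = D/-/- → run D
t=1: L0/L1/L2 = D/-/- → run D
t=2: L0/L1/L2 = FH/-/- → run F
t=3: L0/L1/L2 = FH/-/- → run F
t=4: L0/L1/L2 = FHG/-/- → run F
t=5: L0/L1/L2 = HG/-/- → run H
t=6: L0/L1/L2 = HG/-/- → run H
t=7: L0/L1/L2 = G/-/- → run G
t=8: L0/L1/L2 = G/-/- → run G
t=9: L0/L1/L2 = G/-/- → run G
t=10: L0/L1/L2 = -/G/- → run G
t=11: L0/L1/L2 = -/G/- → run G
t=12: L0/L1/L2 = -/G/- → run G
t=13: (idle)
t=14: (idle)
t=15: (idle)
t=16: (idle)

context switches = 4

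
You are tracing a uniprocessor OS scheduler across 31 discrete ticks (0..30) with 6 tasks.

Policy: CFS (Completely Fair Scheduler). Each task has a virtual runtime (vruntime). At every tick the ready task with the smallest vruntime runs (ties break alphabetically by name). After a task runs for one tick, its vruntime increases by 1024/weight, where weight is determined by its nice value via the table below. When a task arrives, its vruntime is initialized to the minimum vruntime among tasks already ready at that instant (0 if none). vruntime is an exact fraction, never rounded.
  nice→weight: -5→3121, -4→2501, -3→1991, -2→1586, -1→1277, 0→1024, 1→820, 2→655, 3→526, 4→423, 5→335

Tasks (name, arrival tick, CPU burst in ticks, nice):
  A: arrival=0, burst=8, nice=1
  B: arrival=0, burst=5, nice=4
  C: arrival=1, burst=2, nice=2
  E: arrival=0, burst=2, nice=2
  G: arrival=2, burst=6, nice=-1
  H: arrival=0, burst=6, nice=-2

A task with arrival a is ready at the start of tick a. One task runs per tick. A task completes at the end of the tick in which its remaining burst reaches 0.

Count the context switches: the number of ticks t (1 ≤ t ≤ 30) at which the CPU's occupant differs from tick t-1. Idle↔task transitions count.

t=0: vr[A=0 B=0 E=0 H=0] → run A
t=1: vr[A=256/205 B=0 C=0 E=0 H=0] → run B
t=2: vr[A=256/205 B=1024/423 C=0 E=0 G=0 H=0] → run C
t=3: vr[A=256/205 B=1024/423 C=1024/655 E=0 G=0 H=0] → run E
t=4: vr[A=256/205 B=1024/423 C=1024/655 E=1024/655 G=0 H=0] → run G
t=5: vr[A=256/205 B=1024/423 C=1024/655 E=1024/655 G=1024/1277 H=0] → run H
t=6: vr[A=256/205 B=1024/423 C=1024/655 E=1024/655 G=1024/1277 H=512/793] → run H
t=7: vr[A=256/205 B=1024/423 C=1024/655 E=1024/655 G=1024/1277 H=1024/793] → run G
t=8: vr[A=256/205 B=1024/423 C=1024/655 E=1024/655 G=2048/1277 H=1024/793] → run A
t=9: vr[A=512/205 B=1024/423 C=1024/655 E=1024/655 G=2048/1277 H=1024/793] → run H
t=10: vr[A=512/205 B=1024/423 C=1024/655 E=1024/655 G=2048/1277 H=1536/793] → run C
t=11: vr[A=512/205 B=1024/423 E=1024/655 G=2048/1277 H=1536/793] → run E
t=12: vr[A=512/205 B=1024/423 G=2048/1277 H=1536/793] → run G
t=13: vr[A=512/205 B=1024/423 G=3072/1277 H=1536/793] → run H
t=14: vr[A=512/205 B=1024/423 G=3072/1277 H=2048/793] → run G
t=15: vr[A=512/205 B=1024/423 G=4096/1277 H=2048/793] → run B
t=16: vr[A=512/205 B=2048/423 G=4096/1277 H=2048/793] → run A
t=17: vr[A=768/205 B=2048/423 G=4096/1277 H=2048/793] → run H
t=18: vr[A=768/205 B=2048/423 G=4096/1277 H=2560/793] → run G
t=19: vr[A=768/205 B=2048/423 G=5120/1277 H=2560/793] → run H
t=20: vr[A=768/205 B=2048/423 G=5120/1277] → run A
t=21: vr[A=1024/205 B=2048/423 G=5120/1277] → run G
t=22: vr[A=1024/205 B=2048/423] → run B
t=23: vr[A=1024/205 B=1024/141] → run A
t=24: vr[A=256/41 B=1024/141] → run A
t=25: vr[A=1536/205 B=1024/141] → run B
t=26: vr[A=1536/205 B=4096/423] → run A
t=27: vr[A=1792/205 B=4096/423] → run A
t=28: vr[B=4096/423] → run B
t=29: (idle)
t=30: (idle)

context switches = 26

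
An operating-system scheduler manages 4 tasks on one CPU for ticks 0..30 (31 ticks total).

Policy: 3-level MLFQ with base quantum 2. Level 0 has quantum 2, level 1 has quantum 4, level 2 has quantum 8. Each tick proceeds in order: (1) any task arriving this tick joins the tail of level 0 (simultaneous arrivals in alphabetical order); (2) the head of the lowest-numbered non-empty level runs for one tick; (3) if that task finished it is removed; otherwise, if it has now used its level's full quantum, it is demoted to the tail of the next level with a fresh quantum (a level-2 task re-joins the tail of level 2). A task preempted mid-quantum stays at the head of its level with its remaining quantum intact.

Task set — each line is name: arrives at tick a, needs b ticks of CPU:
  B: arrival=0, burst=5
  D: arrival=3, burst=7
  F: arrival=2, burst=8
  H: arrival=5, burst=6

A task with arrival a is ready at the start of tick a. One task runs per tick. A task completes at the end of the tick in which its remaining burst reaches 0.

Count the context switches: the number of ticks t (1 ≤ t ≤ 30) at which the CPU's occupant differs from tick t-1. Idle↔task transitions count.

context switches = 10

t=0: L0/L1/L2 = B/-/- → run B
t=1: L0/L1/L2 = B/-/- → run B
t=2: L0/L1/L2 = F/B/- → run F
t=3: L0/L1/L2 = FD/B/- → run F
t=4: L0/L1/L2 = D/BF/- → run D
t=5: L0/L1/L2 = DH/BF/- → run D
t=6: L0/L1/L2 = H/BFD/- → run H
t=7: L0/L1/L2 = H/BFD/- → run H
t=8: L0/L1/L2 = -/BFDH/- → run B
t=9: L0/L1/L2 = -/BFDH/- → run B
t=10: L0/L1/L2 = -/BFDH/- → run B
t=11: L0/L1/L2 = -/FDH/- → run F
t=12: L0/L1/L2 = -/FDH/- → run F
t=13: L0/L1/L2 = -/FDH/- → run F
t=14: L0/L1/L2 = -/FDH/- → run F
t=15: L0/L1/L2 = -/DH/F → run D
t=16: L0/L1/L2 = -/DH/F → run D
t=17: L0/L1/L2 = -/DH/F → run D
t=18: L0/L1/L2 = -/DH/F → run D
t=19: L0/L1/L2 = -/H/FD → run H
t=20: L0/L1/L2 = -/H/FD → run H
t=21: L0/L1/L2 = -/H/FD → run H
t=22: L0/L1/L2 = -/H/FD → run H
t=23: L0/L1/L2 = -/-/FD → run F
t=24: L0/L1/L2 = -/-/FD → run F
t=25: L0/L1/L2 = -/-/D → run D
t=26: (idle)
t=27: (idle)
t=28: (idle)
t=29: (idle)
t=30: (idle)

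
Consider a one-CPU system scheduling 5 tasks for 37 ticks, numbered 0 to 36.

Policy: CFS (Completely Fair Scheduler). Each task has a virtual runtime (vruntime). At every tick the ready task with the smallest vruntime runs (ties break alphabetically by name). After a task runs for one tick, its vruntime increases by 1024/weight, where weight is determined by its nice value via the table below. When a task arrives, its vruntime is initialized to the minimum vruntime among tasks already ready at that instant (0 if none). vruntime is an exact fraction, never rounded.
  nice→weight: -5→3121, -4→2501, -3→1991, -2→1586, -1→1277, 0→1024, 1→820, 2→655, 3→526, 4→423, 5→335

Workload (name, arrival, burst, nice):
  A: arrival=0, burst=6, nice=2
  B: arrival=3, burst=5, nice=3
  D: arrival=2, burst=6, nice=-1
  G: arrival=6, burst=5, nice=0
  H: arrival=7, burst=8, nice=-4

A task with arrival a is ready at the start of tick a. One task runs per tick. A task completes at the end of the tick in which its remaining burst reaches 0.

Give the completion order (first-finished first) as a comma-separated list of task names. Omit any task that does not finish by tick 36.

completion order = D, H, A, G, B

t=0: vr[A=0] → run A
t=1: vr[A=1024/655] → run A
t=2: vr[A=2048/655 D=2048/655] → run A
t=3: vr[A=3072/655 B=2048/655 D=2048/655] → run B
t=4: vr[A=3072/655 B=873984/172265 D=2048/655] → run D
t=5: vr[A=3072/655 B=873984/172265 D=3286016/836435] → run D
t=6: vr[A=3072/655 B=873984/172265 D=3956736/836435 G=3072/655] → run A
t=7: vr[A=4096/655 B=873984/172265 D=3956736/836435 G=3072/655 H=3072/655] → run G
t=8: vr[A=4096/655 B=873984/172265 D=3956736/836435 G=3727/655 H=3072/655] → run H
t=9: vr[A=4096/655 B=873984/172265 D=3956736/836435 G=3727/655 H=8353792/1638155] → run D
t=10: vr[A=4096/655 B=873984/172265 D=4627456/836435 G=3727/655 H=8353792/1638155] → run B
t=11: vr[A=4096/655 B=1209344/172265 D=4627456/836435 G=3727/655 H=8353792/1638155] → run H
t=12: vr[A=4096/655 B=1209344/172265 D=4627456/836435 G=3727/655 H=9024512/1638155] → run H
t=13: vr[A=4096/655 B=1209344/172265 D=4627456/836435 G=3727/655 H=9695232/1638155] → run D
t=14: vr[A=4096/655 B=1209344/172265 D=5298176/836435 G=3727/655 H=9695232/1638155] → run G
t=15: vr[A=4096/655 B=1209344/172265 D=5298176/836435 G=4382/655 H=9695232/1638155] → run H
t=16: vr[A=4096/655 B=1209344/172265 D=5298176/836435 G=4382/655 H=10365952/1638155] → run A
t=17: vr[A=1024/131 B=1209344/172265 D=5298176/836435 G=4382/655 H=10365952/1638155] → run H
t=18: vr[A=1024/131 B=1209344/172265 D=5298176/836435 G=4382/655 H=11036672/1638155] → run D
t=19: vr[A=1024/131 B=1209344/172265 D=5968896/836435 G=4382/655 H=11036672/1638155] → run G
t=20: vr[A=1024/131 B=1209344/172265 D=5968896/836435 G=5037/655 H=11036672/1638155] → run H
t=21: vr[A=1024/131 B=1209344/172265 D=5968896/836435 G=5037/655 H=11707392/1638155] → run B
t=22: vr[A=1024/131 B=1544704/172265 D=5968896/836435 G=5037/655 H=11707392/1638155] → run D
t=23: vr[A=1024/131 B=1544704/172265 G=5037/655 H=11707392/1638155] → run H
t=24: vr[A=1024/131 B=1544704/172265 G=5037/655 H=12378112/1638155] → run H
t=25: vr[A=1024/131 B=1544704/172265 G=5037/655] → run G
t=26: vr[A=1024/131 B=1544704/172265 G=5692/655] → run A
t=27: vr[B=1544704/172265 G=5692/655] → run G
t=28: vr[B=1544704/172265] → run B
t=29: vr[B=1880064/172265] → run B
t=30: (idle)
t=31: (idle)
t=32: (idle)
t=33: (idle)
t=34: (idle)
t=35: (idle)
t=36: (idle)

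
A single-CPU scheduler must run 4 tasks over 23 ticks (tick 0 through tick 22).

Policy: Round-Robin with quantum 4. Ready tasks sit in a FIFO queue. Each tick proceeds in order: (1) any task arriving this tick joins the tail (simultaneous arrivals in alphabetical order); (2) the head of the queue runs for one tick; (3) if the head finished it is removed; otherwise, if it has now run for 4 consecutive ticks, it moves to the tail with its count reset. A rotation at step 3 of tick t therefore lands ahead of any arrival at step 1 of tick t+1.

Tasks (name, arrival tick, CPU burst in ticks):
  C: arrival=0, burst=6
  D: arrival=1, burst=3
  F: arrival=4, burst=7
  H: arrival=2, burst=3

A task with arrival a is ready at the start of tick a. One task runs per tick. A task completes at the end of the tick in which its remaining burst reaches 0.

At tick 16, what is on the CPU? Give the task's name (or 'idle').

t=0: queue=[C] q_used=0 → run C
t=1: queue=[C,D] q_used=1 → run C
t=2: queue=[C,D,H] q_used=2 → run C
t=3: queue=[C,D,H] q_used=3 → run C
t=4: queue=[D,H,C,F] q_used=0 → run D
t=5: queue=[D,H,C,F] q_used=1 → run D
t=6: queue=[D,H,C,F] q_used=2 → run D
t=7: queue=[H,C,F] q_used=0 → run H
t=8: queue=[H,C,F] q_used=1 → run H
t=9: queue=[H,C,F] q_used=2 → run H
t=10: queue=[C,F] q_used=0 → run C
t=11: queue=[C,F] q_used=1 → run C
t=12: queue=[F] q_used=0 → run F
t=13: queue=[F] q_used=1 → run F
t=14: queue=[F] q_used=2 → run F
t=15: queue=[F] q_used=3 → run F
t=16: queue=[F] q_used=0 → run F
t=17: queue=[F] q_used=1 → run F
t=18: queue=[F] q_used=2 → run F
t=19: (idle)
t=20: (idle)
t=21: (idle)
t=22: (idle)

running at tick 16 = F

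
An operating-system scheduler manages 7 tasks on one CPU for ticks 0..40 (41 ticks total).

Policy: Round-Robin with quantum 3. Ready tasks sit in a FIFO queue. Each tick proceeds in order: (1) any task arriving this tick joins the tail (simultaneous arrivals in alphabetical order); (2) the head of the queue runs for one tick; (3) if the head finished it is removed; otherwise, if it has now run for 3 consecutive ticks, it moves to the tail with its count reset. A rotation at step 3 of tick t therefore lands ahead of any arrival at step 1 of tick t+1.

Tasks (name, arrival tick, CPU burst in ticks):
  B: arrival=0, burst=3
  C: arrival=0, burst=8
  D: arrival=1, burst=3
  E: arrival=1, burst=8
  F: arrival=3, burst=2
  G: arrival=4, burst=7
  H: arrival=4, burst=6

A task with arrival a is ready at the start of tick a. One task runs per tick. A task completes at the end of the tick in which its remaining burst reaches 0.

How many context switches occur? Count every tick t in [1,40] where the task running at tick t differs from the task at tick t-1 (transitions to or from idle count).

context switches = 14

t=0: queue=[B,C] q_used=0 → run B
t=1: queue=[B,C,D,E] q_used=1 → run B
t=2: queue=[B,C,D,E] q_used=2 → run B
t=3: queue=[C,D,E,F] q_used=0 → run C
t=4: queue=[C,D,E,F,G,H] q_used=1 → run C
t=5: queue=[C,D,E,F,G,H] q_used=2 → run C
t=6: queue=[D,E,F,G,H,C] q_used=0 → run D
t=7: queue=[D,E,F,G,H,C] q_used=1 → run D
t=8: queue=[D,E,F,G,H,C] q_used=2 → run D
t=9: queue=[E,F,G,H,C] q_used=0 → run E
t=10: queue=[E,F,G,H,C] q_used=1 → run E
t=11: queue=[E,F,G,H,C] q_used=2 → run E
t=12: queue=[F,G,H,C,E] q_used=0 → run F
t=13: queue=[F,G,H,C,E] q_used=1 → run F
t=14: queue=[G,H,C,E] q_used=0 → run G
t=15: queue=[G,H,C,E] q_used=1 → run G
t=16: queue=[G,H,C,E] q_used=2 → run G
t=17: queue=[H,C,E,G] q_used=0 → run H
t=18: queue=[H,C,E,G] q_used=1 → run H
t=19: queue=[H,C,E,G] q_used=2 → run H
t=20: queue=[C,E,G,H] q_used=0 → run C
t=21: queue=[C,E,G,H] q_used=1 → run C
t=22: queue=[C,E,G,H] q_used=2 → run C
t=23: queue=[E,G,H,C] q_used=0 → run E
t=24: queue=[E,G,H,C] q_used=1 → run E
t=25: queue=[E,G,H,C] q_used=2 → run E
t=26: queue=[G,H,C,E] q_used=0 → run G
t=27: queue=[G,H,C,E] q_used=1 → run G
t=28: queue=[G,H,C,E] q_used=2 → run G
t=29: queue=[H,C,E,G] q_used=0 → run H
t=30: queue=[H,C,E,G] q_used=1 → run H
t=31: queue=[H,C,E,G] q_used=2 → run H
t=32: queue=[C,E,G] q_used=0 → run C
t=33: queue=[C,E,G] q_used=1 → run C
t=34: queue=[E,G] q_used=0 → run E
t=35: queue=[E,G] q_used=1 → run E
t=36: queue=[G] q_used=0 → run G
t=37: (idle)
t=38: (idle)
t=39: (idle)
t=40: (idle)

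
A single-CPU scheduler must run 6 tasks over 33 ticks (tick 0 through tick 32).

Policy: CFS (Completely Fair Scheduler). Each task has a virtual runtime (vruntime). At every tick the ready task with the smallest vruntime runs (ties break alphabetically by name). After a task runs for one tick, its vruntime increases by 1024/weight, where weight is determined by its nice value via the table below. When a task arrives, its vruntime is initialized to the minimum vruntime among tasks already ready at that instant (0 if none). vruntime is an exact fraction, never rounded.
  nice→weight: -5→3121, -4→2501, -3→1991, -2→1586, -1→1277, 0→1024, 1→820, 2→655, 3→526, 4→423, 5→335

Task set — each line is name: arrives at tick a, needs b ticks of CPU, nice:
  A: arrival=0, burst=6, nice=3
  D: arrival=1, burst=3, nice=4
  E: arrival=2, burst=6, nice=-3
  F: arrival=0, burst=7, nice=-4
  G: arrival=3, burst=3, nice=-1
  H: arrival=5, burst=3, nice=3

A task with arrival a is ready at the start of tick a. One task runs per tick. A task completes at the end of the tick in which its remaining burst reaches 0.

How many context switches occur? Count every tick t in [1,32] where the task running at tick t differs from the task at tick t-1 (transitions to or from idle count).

t=0: vr[A=0 F=0] → run A
t=1: vr[A=512/263 D=0 F=0] → run D
t=2: vr[A=512/263 D=1024/423 E=0 F=0] → run E
t=3: vr[A=512/263 D=1024/423 E=1024/1991 F=0 G=0] → run F
t=4: vr[A=512/263 D=1024/423 E=1024/1991 F=1024/2501 G=0] → run G
t=5: vr[A=512/263 D=1024/423 E=1024/1991 F=1024/2501 G=1024/1277 H=1024/2501] → run F
t=6: vr[A=512/263 D=1024/423 E=1024/1991 F=2048/2501 G=1024/1277 H=1024/2501] → run H
t=7: vr[A=512/263 D=1024/423 E=1024/1991 F=2048/2501 G=1024/1277 H=1549824/657763] → run E
t=8: vr[A=512/263 D=1024/423 E=2048/1991 F=2048/2501 G=1024/1277 H=1549824/657763] → run G
t=9: vr[A=512/263 D=1024/423 E=2048/1991 F=2048/2501 G=2048/1277 H=1549824/657763] → run F
t=10: vr[A=512/263 D=1024/423 E=2048/1991 F=3072/2501 G=2048/1277 H=1549824/657763] → run E
t=11: vr[A=512/263 D=1024/423 E=3072/1991 F=3072/2501 G=2048/1277 H=1549824/657763] → run F
t=12: vr[A=512/263 D=1024/423 E=3072/1991 F=4096/2501 G=2048/1277 H=1549824/657763] → run E
t=13: vr[A=512/263 D=1024/423 E=4096/1991 F=4096/2501 G=2048/1277 H=1549824/657763] → run G
t=14: vr[A=512/263 D=1024/423 E=4096/1991 F=4096/2501 H=1549824/657763] → run F
t=15: vr[A=512/263 D=1024/423 E=4096/1991 F=5120/2501 H=1549824/657763] → run A
t=16: vr[A=1024/263 D=1024/423 E=4096/1991 F=5120/2501 H=1549824/657763] → run F
t=17: vr[A=1024/263 D=1024/423 E=4096/1991 F=6144/2501 H=1549824/657763] → run E
t=18: vr[A=1024/263 D=1024/423 E=5120/1991 F=6144/2501 H=1549824/657763] → run H
t=19: vr[A=1024/263 D=1024/423 E=5120/1991 F=6144/2501 H=2830336/657763] → run D
t=20: vr[A=1024/263 D=2048/423 E=5120/1991 F=6144/2501 H=2830336/657763] → run F
t=21: vr[A=1024/263 D=2048/423 E=5120/1991 H=2830336/657763] → run E
t=22: vr[A=1024/263 D=2048/423 H=2830336/657763] → run A
t=23: vr[A=1536/263 D=2048/423 H=2830336/657763] → run H
t=24: vr[A=1536/263 D=2048/423] → run D
t=25: vr[A=1536/263] → run A
t=26: vr[A=2048/263] → run A
t=27: vr[A=2560/263] → run A
t=28: (idle)
t=29: (idle)
t=30: (idle)
t=31: (idle)
t=32: (idle)

context switches = 26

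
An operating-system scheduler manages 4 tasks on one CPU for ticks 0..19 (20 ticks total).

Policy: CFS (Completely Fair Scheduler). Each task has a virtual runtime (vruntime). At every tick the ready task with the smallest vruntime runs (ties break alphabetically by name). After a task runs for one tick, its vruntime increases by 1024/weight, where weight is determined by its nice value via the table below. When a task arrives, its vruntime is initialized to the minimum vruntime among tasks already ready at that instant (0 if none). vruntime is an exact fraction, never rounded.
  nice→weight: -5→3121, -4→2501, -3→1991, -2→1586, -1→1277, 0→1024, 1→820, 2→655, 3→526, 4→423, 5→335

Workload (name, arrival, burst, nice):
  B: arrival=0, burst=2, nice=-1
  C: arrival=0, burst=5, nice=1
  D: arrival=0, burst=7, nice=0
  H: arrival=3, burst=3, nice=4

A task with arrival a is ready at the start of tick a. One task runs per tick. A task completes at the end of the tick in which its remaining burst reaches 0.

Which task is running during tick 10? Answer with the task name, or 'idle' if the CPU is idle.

running at tick 10 = H

t=0: vr[B=0 C=0 D=0] → run B
t=1: vr[B=1024/1277 C=0 D=0] → run C
t=2: vr[B=1024/1277 C=256/205 D=0] → run D
t=3: vr[B=1024/1277 C=256/205 D=1 H=1024/1277] → run B
t=4: vr[C=256/205 D=1 H=1024/1277] → run H
t=5: vr[C=256/205 D=1 H=1740800/540171] → run D
t=6: vr[C=256/205 D=2 H=1740800/540171] → run C
t=7: vr[C=512/205 D=2 H=1740800/540171] → run D
t=8: vr[C=512/205 D=3 H=1740800/540171] → run C
t=9: vr[C=768/205 D=3 H=1740800/540171] → run D
t=10: vr[C=768/205 D=4 H=1740800/540171] → run H
t=11: vr[C=768/205 D=4 H=3048448/540171] → run C
t=12: vr[C=1024/205 D=4 H=3048448/540171] → run D
t=13: vr[C=1024/205 D=5 H=3048448/540171] → run C
t=14: vr[D=5 H=3048448/540171] → run D
t=15: vr[D=6 H=3048448/540171] → run H
t=16: vr[D=6] → run D
t=17: (idle)
t=18: (idle)
t=19: (idle)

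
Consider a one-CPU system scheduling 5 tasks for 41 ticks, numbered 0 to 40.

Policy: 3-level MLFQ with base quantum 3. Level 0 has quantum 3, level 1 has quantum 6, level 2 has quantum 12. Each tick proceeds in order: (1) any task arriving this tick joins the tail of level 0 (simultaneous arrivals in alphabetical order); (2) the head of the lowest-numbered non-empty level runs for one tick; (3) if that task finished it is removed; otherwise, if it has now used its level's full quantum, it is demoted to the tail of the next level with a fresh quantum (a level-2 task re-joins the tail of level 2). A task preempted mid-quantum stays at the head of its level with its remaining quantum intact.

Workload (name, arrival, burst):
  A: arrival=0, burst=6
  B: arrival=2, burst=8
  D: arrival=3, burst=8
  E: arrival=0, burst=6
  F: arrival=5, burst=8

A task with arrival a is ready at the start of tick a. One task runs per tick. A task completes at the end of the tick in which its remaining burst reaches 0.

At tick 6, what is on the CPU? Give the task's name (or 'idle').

t=0: L0/L1/L2 = AE/-/- → run A
t=1: L0/L1/L2 = AE/-/- → run A
t=2: L0/L1/L2 = AEB/-/- → run A
t=3: L0/L1/L2 = EBD/A/- → run E
t=4: L0/L1/L2 = EBD/A/- → run E
t=5: L0/L1/L2 = EBDF/A/- → run E
t=6: L0/L1/L2 = BDF/AE/- → run B
t=7: L0/L1/L2 = BDF/AE/- → run B
t=8: L0/L1/L2 = BDF/AE/- → run B
t=9: L0/L1/L2 = DF/AEB/- → run D
t=10: L0/L1/L2 = DF/AEB/- → run D
t=11: L0/L1/L2 = DF/AEB/- → run D
t=12: L0/L1/L2 = F/AEBD/- → run F
t=13: L0/L1/L2 = F/AEBD/- → run F
t=14: L0/L1/L2 = F/AEBD/- → run F
t=15: L0/L1/L2 = -/AEBDF/- → run A
t=16: L0/L1/L2 = -/AEBDF/- → run A
t=17: L0/L1/L2 = -/AEBDF/- → run A
t=18: L0/L1/L2 = -/EBDF/- → run E
t=19: L0/L1/L2 = -/EBDF/- → run E
t=20: L0/L1/L2 = -/EBDF/- → run E
t=21: L0/L1/L2 = -/BDF/- → run B
t=22: L0/L1/L2 = -/BDF/- → run B
t=23: L0/L1/L2 = -/BDF/- → run B
t=24: L0/L1/L2 = -/BDF/- → run B
t=25: L0/L1/L2 = -/BDF/- → run B
t=26: L0/L1/L2 = -/DF/- → run D
t=27: L0/L1/L2 = -/DF/- → run D
t=28: L0/L1/L2 = -/DF/- → run D
t=29: L0/L1/L2 = -/DF/- → run D
t=30: L0/L1/L2 = -/DF/- → run D
t=31: L0/L1/L2 = -/F/- → run F
t=32: L0/L1/L2 = -/F/- → run F
t=33: L0/L1/L2 = -/F/- → run F
t=34: L0/L1/L2 = -/F/- → run F
t=35: L0/L1/L2 = -/F/- → run F
t=36: (idle)
t=37: (idle)
t=38: (idle)
t=39: (idle)
t=40: (idle)

running at tick 6 = B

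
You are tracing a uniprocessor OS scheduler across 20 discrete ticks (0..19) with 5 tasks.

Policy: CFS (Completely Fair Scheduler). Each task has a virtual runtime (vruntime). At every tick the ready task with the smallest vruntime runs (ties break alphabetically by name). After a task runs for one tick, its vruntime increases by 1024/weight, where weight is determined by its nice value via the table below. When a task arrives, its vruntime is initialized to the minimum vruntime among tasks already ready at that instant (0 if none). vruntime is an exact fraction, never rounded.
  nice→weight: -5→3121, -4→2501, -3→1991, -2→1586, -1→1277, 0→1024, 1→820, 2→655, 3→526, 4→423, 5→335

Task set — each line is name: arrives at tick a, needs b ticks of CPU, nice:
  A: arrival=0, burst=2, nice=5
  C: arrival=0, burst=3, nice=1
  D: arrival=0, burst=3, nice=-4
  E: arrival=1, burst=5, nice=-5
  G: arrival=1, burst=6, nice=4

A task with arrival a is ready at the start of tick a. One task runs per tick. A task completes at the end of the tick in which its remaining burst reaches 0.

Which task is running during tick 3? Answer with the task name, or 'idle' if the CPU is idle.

t=0: vr[A=0 C=0 D=0] → run A
t=1: vr[A=1024/335 C=0 D=0 E=0 G=0] → run C
t=2: vr[A=1024/335 C=256/205 D=0 E=0 G=0] → run D
t=3: vr[A=1024/335 C=256/205 D=1024/2501 E=0 G=0] → run E
t=4: vr[A=1024/335 C=256/205 D=1024/2501 E=1024/3121 G=0] → run G
t=5: vr[A=1024/335 C=256/205 D=1024/2501 E=1024/3121 G=1024/423] → run E
t=6: vr[A=1024/335 C=256/205 D=1024/2501 E=2048/3121 G=1024/423] → run D
t=7: vr[A=1024/335 C=256/205 D=2048/2501 E=2048/3121 G=1024/423] → run E
t=8: vr[A=1024/335 C=256/205 D=2048/2501 E=3072/3121 G=1024/423] → run D
t=9: vr[A=1024/335 C=256/205 E=3072/3121 G=1024/423] → run E
t=10: vr[A=1024/335 C=256/205 E=4096/3121 G=1024/423] → run C
t=11: vr[A=1024/335 C=512/205 E=4096/3121 G=1024/423] → run E
t=12: vr[A=1024/335 C=512/205 G=1024/423] → run G
t=13: vr[A=1024/335 C=512/205 G=2048/423] → run C
t=14: vr[A=1024/335 G=2048/423] → run A
t=15: vr[G=2048/423] → run G
t=16: vr[G=1024/141] → run G
t=17: vr[G=4096/423] → run G
t=18: vr[G=5120/423] → run G
t=19: (idle)

running at tick 3 = E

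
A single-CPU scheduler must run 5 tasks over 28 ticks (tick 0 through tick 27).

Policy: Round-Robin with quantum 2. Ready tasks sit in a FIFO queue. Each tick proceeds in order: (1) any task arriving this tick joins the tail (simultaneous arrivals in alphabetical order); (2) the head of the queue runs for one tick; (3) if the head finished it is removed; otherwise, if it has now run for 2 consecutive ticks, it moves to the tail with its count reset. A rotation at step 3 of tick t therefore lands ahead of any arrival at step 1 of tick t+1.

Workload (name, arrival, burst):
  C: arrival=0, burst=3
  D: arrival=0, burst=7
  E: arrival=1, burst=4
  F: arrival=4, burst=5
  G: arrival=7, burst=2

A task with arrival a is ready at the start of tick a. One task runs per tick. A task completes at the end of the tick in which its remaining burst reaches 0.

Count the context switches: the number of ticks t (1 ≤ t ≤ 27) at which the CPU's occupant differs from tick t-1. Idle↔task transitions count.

context switches = 12

t=0: queue=[C,D] q_used=0 → run C
t=1: queue=[C,D,E] q_used=1 → run C
t=2: queue=[D,E,C] q_used=0 → run D
t=3: queue=[D,E,C] q_used=1 → run D
t=4: queue=[E,C,D,F] q_used=0 → run E
t=5: queue=[E,C,D,F] q_used=1 → run E
t=6: queue=[C,D,F,E] q_used=0 → run C
t=7: queue=[D,F,E,G] q_used=0 → run D
t=8: queue=[D,F,E,G] q_used=1 → run D
t=9: queue=[F,E,G,D] q_used=0 → run F
t=10: queue=[F,E,G,D] q_used=1 → run F
t=11: queue=[E,G,D,F] q_used=0 → run E
t=12: queue=[E,G,D,F] q_used=1 → run E
t=13: queue=[G,D,F] q_used=0 → run G
t=14: queue=[G,D,F] q_used=1 → run G
t=15: queue=[D,F] q_used=0 → run D
t=16: queue=[D,F] q_used=1 → run D
t=17: queue=[F,D] q_used=0 → run F
t=18: queue=[F,D] q_used=1 → run F
t=19: queue=[D,F] q_used=0 → run D
t=20: queue=[F] q_used=0 → run F
t=21: (idle)
t=22: (idle)
t=23: (idle)
t=24: (idle)
t=25: (idle)
t=26: (idle)
t=27: (idle)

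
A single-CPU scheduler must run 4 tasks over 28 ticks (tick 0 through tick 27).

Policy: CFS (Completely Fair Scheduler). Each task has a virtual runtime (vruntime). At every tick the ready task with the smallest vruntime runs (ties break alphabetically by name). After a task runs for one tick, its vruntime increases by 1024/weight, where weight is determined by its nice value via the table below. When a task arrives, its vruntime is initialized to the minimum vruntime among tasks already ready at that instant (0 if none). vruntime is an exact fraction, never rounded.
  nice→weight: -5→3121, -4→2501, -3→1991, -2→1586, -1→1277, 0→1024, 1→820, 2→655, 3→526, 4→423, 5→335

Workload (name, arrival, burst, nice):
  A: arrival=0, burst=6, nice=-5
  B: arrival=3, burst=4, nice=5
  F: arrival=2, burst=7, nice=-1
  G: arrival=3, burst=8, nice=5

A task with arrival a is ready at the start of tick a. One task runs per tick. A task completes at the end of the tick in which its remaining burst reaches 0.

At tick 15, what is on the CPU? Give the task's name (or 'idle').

t=0: vr[A=0] → run A
t=1: vr[A=1024/3121] → run A
t=2: vr[A=2048/3121 F=2048/3121] → run A
t=3: vr[A=3072/3121 B=2048/3121 F=2048/3121 G=2048/3121] → run B
t=4: vr[A=3072/3121 B=3881984/1045535 F=2048/3121 G=2048/3121] → run F
t=5: vr[A=3072/3121 B=3881984/1045535 F=5811200/3985517 G=2048/3121] → run G
t=6: vr[A=3072/3121 B=3881984/1045535 F=5811200/3985517 G=3881984/1045535] → run A
t=7: vr[A=4096/3121 B=3881984/1045535 F=5811200/3985517 G=3881984/1045535] → run A
t=8: vr[A=5120/3121 B=3881984/1045535 F=5811200/3985517 G=3881984/1045535] → run F
t=9: vr[A=5120/3121 B=3881984/1045535 F=9007104/3985517 G=3881984/1045535] → run A
t=10: vr[B=3881984/1045535 F=9007104/3985517 G=3881984/1045535] → run F
t=11: vr[B=3881984/1045535 F=12203008/3985517 G=3881984/1045535] → run F
t=12: vr[B=3881984/1045535 F=15398912/3985517 G=3881984/1045535] → run B
t=13: vr[B=7077888/1045535 F=15398912/3985517 G=3881984/1045535] → run G
t=14: vr[B=7077888/1045535 F=15398912/3985517 G=7077888/1045535] → run F
t=15: vr[B=7077888/1045535 F=18594816/3985517 G=7077888/1045535] → run F
t=16: vr[B=7077888/1045535 F=21790720/3985517 G=7077888/1045535] → run F
t=17: vr[B=7077888/1045535 G=7077888/1045535] → run B
t=18: vr[B=10273792/1045535 G=7077888/1045535] → run G
t=19: vr[B=10273792/1045535 G=10273792/1045535] → run B
t=20: vr[G=10273792/1045535] → run G
t=21: vr[G=13469696/1045535] → run G
t=22: vr[G=3333120/209107] → run G
t=23: vr[G=19861504/1045535] → run G
t=24: vr[G=23057408/1045535] → run G
t=25: (idle)
t=26: (idle)
t=27: (idle)

running at tick 15 = F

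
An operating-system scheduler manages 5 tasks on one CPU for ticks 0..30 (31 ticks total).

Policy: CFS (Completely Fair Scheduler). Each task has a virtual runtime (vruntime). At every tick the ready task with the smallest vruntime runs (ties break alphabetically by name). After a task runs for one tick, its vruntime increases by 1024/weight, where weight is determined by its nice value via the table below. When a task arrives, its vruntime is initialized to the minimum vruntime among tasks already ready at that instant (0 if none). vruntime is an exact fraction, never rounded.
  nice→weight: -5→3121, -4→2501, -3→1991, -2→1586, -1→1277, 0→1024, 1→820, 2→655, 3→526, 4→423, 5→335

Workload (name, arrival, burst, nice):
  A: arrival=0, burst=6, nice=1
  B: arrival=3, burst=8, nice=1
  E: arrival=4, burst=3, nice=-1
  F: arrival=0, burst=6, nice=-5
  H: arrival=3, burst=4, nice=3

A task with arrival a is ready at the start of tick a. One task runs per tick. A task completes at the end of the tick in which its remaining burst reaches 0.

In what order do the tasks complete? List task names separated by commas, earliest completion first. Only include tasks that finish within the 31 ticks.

completion order = F, E, A, H, B

t=0: vr[A=0 F=0] → run A
t=1: vr[A=256/205 F=0] → run F
t=2: vr[A=256/205 F=1024/3121] → run F
t=3: vr[A=256/205 B=2048/3121 F=2048/3121 H=2048/3121] → run B
t=4: vr[A=256/205 B=1218816/639805 E=2048/3121 F=2048/3121 H=2048/3121] → run E
t=5: vr[A=256/205 B=1218816/639805 E=5811200/3985517 F=2048/3121 H=2048/3121] → run F
t=6: vr[A=256/205 B=1218816/639805 E=5811200/3985517 F=3072/3121 H=2048/3121] → run H
t=7: vr[A=256/205 B=1218816/639805 E=5811200/3985517 F=3072/3121 H=2136576/820823] → run F
t=8: vr[A=256/205 B=1218816/639805 E=5811200/3985517 F=4096/3121 H=2136576/820823] → run A
t=9: vr[A=512/205 B=1218816/639805 E=5811200/3985517 F=4096/3121 H=2136576/820823] → run F
t=10: vr[A=512/205 B=1218816/639805 E=5811200/3985517 F=5120/3121 H=2136576/820823] → run E
t=11: vr[A=512/205 B=1218816/639805 E=9007104/3985517 F=5120/3121 H=2136576/820823] → run F
t=12: vr[A=512/205 B=1218816/639805 E=9007104/3985517 H=2136576/820823] → run B
t=13: vr[A=512/205 B=2017792/639805 E=9007104/3985517 H=2136576/820823] → run E
t=14: vr[A=512/205 B=2017792/639805 H=2136576/820823] → run A
t=15: vr[A=768/205 B=2017792/639805 H=2136576/820823] → run H
t=16: vr[A=768/205 B=2017792/639805 H=3734528/820823] → run B
t=17: vr[A=768/205 B=2816768/639805 H=3734528/820823] → run A
t=18: vr[A=1024/205 B=2816768/639805 H=3734528/820823] → run B
t=19: vr[A=1024/205 B=3615744/639805 H=3734528/820823] → run H
t=20: vr[A=1024/205 B=3615744/639805 H=5332480/820823] → run A
t=21: vr[A=256/41 B=3615744/639805 H=5332480/820823] → run B
t=22: vr[A=256/41 B=882944/127961 H=5332480/820823] → run A
t=23: vr[B=882944/127961 H=5332480/820823] → run H
t=24: vr[B=882944/127961] → run B
t=25: vr[B=5213696/639805] → run B
t=26: vr[B=6012672/639805] → run B
t=27: (idle)
t=28: (idle)
t=29: (idle)
t=30: (idle)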